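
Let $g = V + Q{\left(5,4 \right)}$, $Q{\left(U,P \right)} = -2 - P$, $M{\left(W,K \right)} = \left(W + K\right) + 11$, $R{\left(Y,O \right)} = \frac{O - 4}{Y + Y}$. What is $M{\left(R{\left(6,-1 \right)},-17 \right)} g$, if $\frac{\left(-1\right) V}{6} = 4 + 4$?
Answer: $\frac{693}{2} \approx 346.5$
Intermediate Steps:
$R{\left(Y,O \right)} = \frac{-4 + O}{2 Y}$
$M{\left(W,K \right)} = 11 + K + W$ ($M{\left(W,K \right)} = \left(K + W\right) + 11 = 11 + K + W$)
$V = -48$ ($V = - 6 \left(4 + 4\right) = \left(-6\right) 8 = -48$)
$g = -54$ ($g = -48 - 6 = -54$)
$M{\left(R{\left(6,-1 \right)},-17 \right)} g = \left(11 - 17 + \frac{-4 - 1}{2 \cdot 6}\right) \left(-54\right) = \left(11 - 17 + \frac{1}{2} \cdot \frac{1}{6} \left(-5\right)\right) \left(-54\right) = \left(11 - 17 - \frac{5}{12}\right) \left(-54\right) = \left(- \frac{77}{12}\right) \left(-54\right) = \frac{693}{2}$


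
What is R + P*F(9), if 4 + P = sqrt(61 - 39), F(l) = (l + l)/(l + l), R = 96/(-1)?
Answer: -100 + sqrt(22) ≈ -95.310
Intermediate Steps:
R = -96 (R = 96*(-1) = -96)
F(l) = 1 (F(l) = (2*l)/((2*l)) = (2*l)*(1/(2*l)) = 1)
P = -4 + sqrt(22) (P = -4 + sqrt(61 - 39) = -4 + sqrt(22) ≈ 0.69042)
R + P*F(9) = -96 + (-4 + sqrt(22))*1 = -96 + (-4 + sqrt(22)) = -100 + sqrt(22)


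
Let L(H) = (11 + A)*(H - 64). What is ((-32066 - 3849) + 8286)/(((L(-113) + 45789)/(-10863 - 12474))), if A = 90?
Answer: 214925991/9304 ≈ 23100.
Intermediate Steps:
L(H) = -6464 + 101*H (L(H) = (11 + 90)*(H - 64) = 101*(-64 + H) = -6464 + 101*H)
((-32066 - 3849) + 8286)/(((L(-113) + 45789)/(-10863 - 12474))) = ((-32066 - 3849) + 8286)/((((-6464 + 101*(-113)) + 45789)/(-10863 - 12474))) = (-35915 + 8286)/((((-6464 - 11413) + 45789)/(-23337))) = -27629*(-23337/(-17877 + 45789)) = -27629/(27912*(-1/23337)) = -27629/(-9304/7779) = -27629*(-7779/9304) = 214925991/9304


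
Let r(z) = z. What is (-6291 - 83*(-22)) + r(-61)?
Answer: -4526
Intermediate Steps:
(-6291 - 83*(-22)) + r(-61) = (-6291 - 83*(-22)) - 61 = (-6291 + 1826) - 61 = -4465 - 61 = -4526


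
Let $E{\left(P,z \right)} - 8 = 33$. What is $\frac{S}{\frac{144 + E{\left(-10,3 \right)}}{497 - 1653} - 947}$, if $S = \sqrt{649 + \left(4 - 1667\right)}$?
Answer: $- \frac{15028 i \sqrt{6}}{1094917} \approx - 0.03362 i$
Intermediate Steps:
$E{\left(P,z \right)} = 41$ ($E{\left(P,z \right)} = 8 + 33 = 41$)
$S = 13 i \sqrt{6}$ ($S = \sqrt{649 + \left(4 - 1667\right)} = \sqrt{649 - 1663} = \sqrt{-1014} = 13 i \sqrt{6} \approx 31.843 i$)
$\frac{S}{\frac{144 + E{\left(-10,3 \right)}}{497 - 1653} - 947} = \frac{13 i \sqrt{6}}{\frac{144 + 41}{497 - 1653} - 947} = \frac{13 i \sqrt{6}}{\frac{185}{-1156} - 947} = \frac{13 i \sqrt{6}}{185 \left(- \frac{1}{1156}\right) - 947} = \frac{13 i \sqrt{6}}{- \frac{185}{1156} - 947} = \frac{13 i \sqrt{6}}{- \frac{1094917}{1156}} = 13 i \sqrt{6} \left(- \frac{1156}{1094917}\right) = - \frac{15028 i \sqrt{6}}{1094917}$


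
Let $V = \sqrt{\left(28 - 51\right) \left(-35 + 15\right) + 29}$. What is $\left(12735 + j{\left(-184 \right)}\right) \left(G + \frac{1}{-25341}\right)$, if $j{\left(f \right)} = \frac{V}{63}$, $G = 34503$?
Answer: $\frac{3711575515890}{8447} + \frac{874340522 \sqrt{489}}{1596483} \approx 4.3941 \cdot 10^{8}$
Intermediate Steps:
$V = \sqrt{489}$ ($V = \sqrt{\left(-23\right) \left(-20\right) + 29} = \sqrt{460 + 29} = \sqrt{489} \approx 22.113$)
$j{\left(f \right)} = \frac{\sqrt{489}}{63}$
$\left(12735 + j{\left(-184 \right)}\right) \left(G + \frac{1}{-25341}\right) = \left(12735 + \frac{\sqrt{489}}{63}\right) \left(34503 + \frac{1}{-25341}\right) = \left(12735 + \frac{\sqrt{489}}{63}\right) \left(34503 - \frac{1}{25341}\right) = \left(12735 + \frac{\sqrt{489}}{63}\right) \frac{874340522}{25341} = \frac{3711575515890}{8447} + \frac{874340522 \sqrt{489}}{1596483}$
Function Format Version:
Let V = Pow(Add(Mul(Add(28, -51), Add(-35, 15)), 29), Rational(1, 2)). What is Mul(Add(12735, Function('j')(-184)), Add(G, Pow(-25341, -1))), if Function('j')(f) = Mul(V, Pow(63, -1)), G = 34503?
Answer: Add(Rational(3711575515890, 8447), Mul(Rational(874340522, 1596483), Pow(489, Rational(1, 2)))) ≈ 4.3941e+8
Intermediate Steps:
V = Pow(489, Rational(1, 2)) (V = Pow(Add(Mul(-23, -20), 29), Rational(1, 2)) = Pow(Add(460, 29), Rational(1, 2)) = Pow(489, Rational(1, 2)) ≈ 22.113)
Function('j')(f) = Mul(Rational(1, 63), Pow(489, Rational(1, 2))) (Function('j')(f) = Mul(Pow(489, Rational(1, 2)), Pow(63, -1)) = Mul(Pow(489, Rational(1, 2)), Rational(1, 63)) = Mul(Rational(1, 63), Pow(489, Rational(1, 2))))
Mul(Add(12735, Function('j')(-184)), Add(G, Pow(-25341, -1))) = Mul(Add(12735, Mul(Rational(1, 63), Pow(489, Rational(1, 2)))), Add(34503, Pow(-25341, -1))) = Mul(Add(12735, Mul(Rational(1, 63), Pow(489, Rational(1, 2)))), Add(34503, Rational(-1, 25341))) = Mul(Add(12735, Mul(Rational(1, 63), Pow(489, Rational(1, 2)))), Rational(874340522, 25341)) = Add(Rational(3711575515890, 8447), Mul(Rational(874340522, 1596483), Pow(489, Rational(1, 2))))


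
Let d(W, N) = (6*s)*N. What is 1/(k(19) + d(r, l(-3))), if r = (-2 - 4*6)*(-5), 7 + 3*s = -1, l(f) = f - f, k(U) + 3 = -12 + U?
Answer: 1/4 ≈ 0.25000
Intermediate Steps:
k(U) = -15 + U (k(U) = -3 + (-12 + U) = -15 + U)
l(f) = 0
s = -8/3 (s = -7/3 + (1/3)*(-1) = -7/3 - 1/3 = -8/3 ≈ -2.6667)
r = 130 (r = (-2 - 24)*(-5) = -26*(-5) = 130)
d(W, N) = -16*N (d(W, N) = (6*(-8/3))*N = -16*N)
1/(k(19) + d(r, l(-3))) = 1/((-15 + 19) - 16*0) = 1/(4 + 0) = 1/4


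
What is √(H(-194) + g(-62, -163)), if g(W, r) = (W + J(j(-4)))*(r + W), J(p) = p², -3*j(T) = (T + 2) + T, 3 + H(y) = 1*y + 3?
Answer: 2*√3214 ≈ 113.38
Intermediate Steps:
H(y) = y (H(y) = -3 + (1*y + 3) = -3 + (y + 3) = -3 + (3 + y) = y)
j(T) = -⅔ - 2*T/3 (j(T) = -((T + 2) + T)/3 = -((2 + T) + T)/3 = -(2 + 2*T)/3 = -⅔ - 2*T/3)
g(W, r) = (4 + W)*(W + r) (g(W, r) = (W + (-⅔ - ⅔*(-4))²)*(r + W) = (W + (-⅔ + 8/3)²)*(W + r) = (W + 2²)*(W + r) = (W + 4)*(W + r) = (4 + W)*(W + r))
√(H(-194) + g(-62, -163)) = √(-194 + ((-62)² + 4*(-62) + 4*(-163) - 62*(-163))) = √(-194 + (3844 - 248 - 652 + 10106)) = √(-194 + 13050) = √12856 = 2*√3214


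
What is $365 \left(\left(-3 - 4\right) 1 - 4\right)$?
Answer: $-4015$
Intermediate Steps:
$365 \left(\left(-3 - 4\right) 1 - 4\right) = 365 \left(\left(-7\right) 1 - 4\right) = 365 \left(-7 - 4\right) = 365 \left(-11\right) = -4015$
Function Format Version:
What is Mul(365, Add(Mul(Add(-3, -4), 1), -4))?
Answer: -4015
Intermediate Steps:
Mul(365, Add(Mul(Add(-3, -4), 1), -4)) = Mul(365, Add(Mul(-7, 1), -4)) = Mul(365, Add(-7, -4)) = Mul(365, -11) = -4015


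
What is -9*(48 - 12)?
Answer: -324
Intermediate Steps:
-9*(48 - 12) = -9*36 = -324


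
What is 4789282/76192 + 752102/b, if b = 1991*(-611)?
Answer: 221879314873/3564909392 ≈ 62.240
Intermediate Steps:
b = -1216501
4789282/76192 + 752102/b = 4789282/76192 + 752102/(-1216501) = 4789282*(1/76192) + 752102*(-1/1216501) = 2394641/38096 - 57854/93577 = 221879314873/3564909392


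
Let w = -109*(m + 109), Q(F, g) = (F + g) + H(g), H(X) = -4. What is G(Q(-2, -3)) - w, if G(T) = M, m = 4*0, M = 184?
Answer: 12065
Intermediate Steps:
Q(F, g) = -4 + F + g (Q(F, g) = (F + g) - 4 = -4 + F + g)
m = 0
G(T) = 184
w = -11881 (w = -109*(0 + 109) = -109*109 = -11881)
G(Q(-2, -3)) - w = 184 - 1*(-11881) = 184 + 11881 = 12065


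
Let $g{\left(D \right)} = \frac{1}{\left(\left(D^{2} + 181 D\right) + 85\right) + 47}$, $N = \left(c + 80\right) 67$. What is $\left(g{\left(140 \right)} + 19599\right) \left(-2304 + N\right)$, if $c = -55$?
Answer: $- \frac{555637295141}{45072} \approx -1.2328 \cdot 10^{7}$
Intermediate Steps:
$N = 1675$ ($N = \left(-55 + 80\right) 67 = 25 \cdot 67 = 1675$)
$g{\left(D \right)} = \frac{1}{132 + D^{2} + 181 D}$ ($g{\left(D \right)} = \frac{1}{\left(85 + D^{2} + 181 D\right) + 47} = \frac{1}{132 + D^{2} + 181 D}$)
$\left(g{\left(140 \right)} + 19599\right) \left(-2304 + N\right) = \left(\frac{1}{132 + 140^{2} + 181 \cdot 140} + 19599\right) \left(-2304 + 1675\right) = \left(\frac{1}{132 + 19600 + 25340} + 19599\right) \left(-629\right) = \left(\frac{1}{45072} + 19599\right) \left(-629\right) = \frac{883366129}{45072} \left(-629\right) = - \frac{555637295141}{45072}$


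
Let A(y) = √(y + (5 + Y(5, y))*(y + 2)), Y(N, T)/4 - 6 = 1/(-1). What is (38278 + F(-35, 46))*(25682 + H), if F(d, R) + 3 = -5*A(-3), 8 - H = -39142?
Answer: 2481444800 - 648320*I*√7 ≈ 2.4814e+9 - 1.7153e+6*I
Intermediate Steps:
H = 39150 (H = 8 - 1*(-39142) = 8 + 39142 = 39150)
Y(N, T) = 20 (Y(N, T) = 24 + 4/(-1) = 24 + 4*(-1) = 24 - 4 = 20)
A(y) = √(50 + 26*y) (A(y) = √(y + (5 + 20)*(y + 2)) = √(y + 25*(2 + y)) = √(y + (50 + 25*y)) = √(50 + 26*y))
F(d, R) = -3 - 10*I*√7 (F(d, R) = -3 - 5*√(50 + 26*(-3)) = -3 - 5*√(50 - 78) = -3 - 10*I*√7)
(38278 + F(-35, 46))*(25682 + H) = (38278 + (-3 - 10*I*√7))*(25682 + 39150) = (38275 - 10*I*√7)*64832 = 2481444800 - 648320*I*√7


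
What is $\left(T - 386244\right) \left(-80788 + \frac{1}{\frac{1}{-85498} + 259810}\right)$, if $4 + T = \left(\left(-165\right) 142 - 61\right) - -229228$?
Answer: $\frac{323938336369681141694}{22213235379} \approx 1.4583 \cdot 10^{10}$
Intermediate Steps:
$T = 205733$ ($T = -4 - -205737 = -4 + \left(\left(-23430 - 61\right) + 229228\right) = -4 + \left(-23491 + 229228\right) = -4 + 205737 = 205733$)
$\left(T - 386244\right) \left(-80788 + \frac{1}{\frac{1}{-85498} + 259810}\right) = \left(205733 - 386244\right) \left(-80788 + \frac{1}{\frac{1}{-85498} + 259810}\right) = - 180511 \left(-80788 + \frac{1}{- \frac{1}{85498} + 259810}\right) = - 180511 \left(-80788 + \frac{1}{\frac{22213235379}{85498}}\right) = - 180511 \left(-80788 + \frac{85498}{22213235379}\right) = \left(-180511\right) \left(- \frac{1794562859713154}{22213235379}\right) = \frac{323938336369681141694}{22213235379}$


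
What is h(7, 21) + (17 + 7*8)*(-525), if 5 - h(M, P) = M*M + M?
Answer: -38376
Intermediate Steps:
h(M, P) = 5 - M - M² (h(M, P) = 5 - (M*M + M) = 5 - (M² + M) = 5 - (M + M²) = 5 + (-M - M²) = 5 - M - M²)
h(7, 21) + (17 + 7*8)*(-525) = (5 - 1*7 - 1*7²) + (17 + 7*8)*(-525) = (5 - 7 - 1*49) + (17 + 56)*(-525) = (5 - 7 - 49) + 73*(-525) = -51 - 38325 = -38376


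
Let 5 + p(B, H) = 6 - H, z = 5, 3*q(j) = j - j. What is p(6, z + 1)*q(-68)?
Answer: 0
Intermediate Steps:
q(j) = 0 (q(j) = (j - j)/3 = (1/3)*0 = 0)
p(B, H) = 1 - H (p(B, H) = -5 + (6 - H) = 1 - H)
p(6, z + 1)*q(-68) = (1 - (5 + 1))*0 = (1 - 1*6)*0 = (1 - 6)*0 = -5*0 = 0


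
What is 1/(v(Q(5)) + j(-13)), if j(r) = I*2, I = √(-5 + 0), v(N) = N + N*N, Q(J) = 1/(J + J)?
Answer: 1100/200121 - 20000*I*√5/200121 ≈ 0.0054967 - 0.22347*I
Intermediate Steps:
Q(J) = 1/(2*J)
v(N) = N + N²
I = I*√5 (I = √(-5) = I*√5 ≈ 2.2361*I)
j(r) = 2*I*√5 (j(r) = (I*√5)*2 = 2*I*√5)
1/(v(Q(5)) + j(-13)) = 1/(((½)/5)*(1 + (½)/5) + 2*I*√5) = 1/(((½)*(⅕))*(1 + (½)*(⅕)) + 2*I*√5) = 1/((1 + ⅒)/10 + 2*I*√5) = 1/((⅒)*(11/10) + 2*I*√5) = 1/(11/100 + 2*I*√5)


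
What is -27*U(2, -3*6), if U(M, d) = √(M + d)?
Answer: -108*I ≈ -108.0*I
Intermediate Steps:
-27*U(2, -3*6) = -27*√(2 - 3*6) = -27*√(2 - 18) = -108*I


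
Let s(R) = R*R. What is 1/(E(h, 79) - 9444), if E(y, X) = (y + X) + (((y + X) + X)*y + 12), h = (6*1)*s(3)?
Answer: 1/2149 ≈ 0.00046533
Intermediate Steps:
s(R) = R²
h = 54 (h = (6*1)*3² = 6*9 = 54)
E(y, X) = 12 + X + y + y*(y + 2*X) (E(y, X) = (X + y) + (((X + y) + X)*y + 12) = (X + y) + ((y + 2*X)*y + 12) = (X + y) + (y*(y + 2*X) + 12) = (X + y) + (12 + y*(y + 2*X)) = 12 + X + y + y*(y + 2*X))
1/(E(h, 79) - 9444) = 1/((12 + 79 + 54 + 54² + 2*79*54) - 9444) = 1/((12 + 79 + 54 + 2916 + 8532) - 9444) = 1/(11593 - 9444) = 1/2149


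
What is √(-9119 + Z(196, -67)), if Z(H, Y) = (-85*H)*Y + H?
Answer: 3*√123033 ≈ 1052.3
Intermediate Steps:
Z(H, Y) = H - 85*H*Y (Z(H, Y) = -85*H*Y + H = H - 85*H*Y)
√(-9119 + Z(196, -67)) = √(-9119 + 196*(1 - 85*(-67))) = √(-9119 + 196*(1 + 5695)) = √(-9119 + 196*5696) = √(-9119 + 1116416) = √1107297 = 3*√123033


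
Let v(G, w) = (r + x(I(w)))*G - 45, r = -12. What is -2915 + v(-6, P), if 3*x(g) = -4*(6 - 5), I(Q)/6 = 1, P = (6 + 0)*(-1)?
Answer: -2880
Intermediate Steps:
P = -6 (P = 6*(-1) = -6)
I(Q) = 6 (I(Q) = 6*1 = 6)
x(g) = -4/3 (x(g) = (-4*(6 - 5))/3 = (-4*1)/3 = (⅓)*(-4) = -4/3)
v(G, w) = -45 - 40*G/3 (v(G, w) = (-12 - 4/3)*G - 45 = -40*G/3 - 45 = -45 - 40*G/3)
-2915 + v(-6, P) = -2915 + (-45 - 40/3*(-6)) = -2915 + (-45 + 80) = -2915 + 35 = -2880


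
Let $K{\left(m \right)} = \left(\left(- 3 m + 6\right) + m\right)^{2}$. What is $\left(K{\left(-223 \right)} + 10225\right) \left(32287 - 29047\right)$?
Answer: $695073960$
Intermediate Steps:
$K{\left(m \right)} = \left(6 - 2 m\right)^{2}$ ($K{\left(m \right)} = \left(\left(6 - 3 m\right) + m\right)^{2} = \left(6 - 2 m\right)^{2}$)
$\left(K{\left(-223 \right)} + 10225\right) \left(32287 - 29047\right) = \left(4 \left(-3 - 223\right)^{2} + 10225\right) \left(32287 - 29047\right) = \left(4 \left(-226\right)^{2} + 10225\right) 3240 = \left(4 \cdot 51076 + 10225\right) 3240 = \left(204304 + 10225\right) 3240 = 214529 \cdot 3240 = 695073960$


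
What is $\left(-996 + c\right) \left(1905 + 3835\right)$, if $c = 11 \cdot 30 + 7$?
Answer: $-3782660$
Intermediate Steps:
$c = 337$ ($c = 330 + 7 = 337$)
$\left(-996 + c\right) \left(1905 + 3835\right) = \left(-996 + 337\right) \left(1905 + 3835\right) = \left(-659\right) 5740 = -3782660$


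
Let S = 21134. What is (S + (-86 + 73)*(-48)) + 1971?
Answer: 23729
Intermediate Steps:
(S + (-86 + 73)*(-48)) + 1971 = (21134 + (-86 + 73)*(-48)) + 1971 = (21134 - 13*(-48)) + 1971 = (21134 + 624) + 1971 = 21758 + 1971 = 23729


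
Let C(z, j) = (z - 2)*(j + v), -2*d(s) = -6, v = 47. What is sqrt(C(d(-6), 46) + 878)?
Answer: sqrt(971) ≈ 31.161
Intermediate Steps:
d(s) = 3 (d(s) = -1/2*(-6) = 3)
C(z, j) = (-2 + z)*(47 + j) (C(z, j) = (z - 2)*(j + 47) = (-2 + z)*(47 + j))
sqrt(C(d(-6), 46) + 878) = sqrt((-94 - 2*46 + 47*3 + 46*3) + 878) = sqrt((-94 - 92 + 141 + 138) + 878) = sqrt(93 + 878) = sqrt(971)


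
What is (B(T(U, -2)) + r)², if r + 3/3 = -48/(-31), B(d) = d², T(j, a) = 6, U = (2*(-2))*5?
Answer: 1283689/961 ≈ 1335.8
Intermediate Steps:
U = -20 (U = -4*5 = -20)
r = 17/31 (r = -1 - 48/(-31) = -1 - 48*(-1/31) = -1 + 48/31 = 17/31 ≈ 0.54839)
(B(T(U, -2)) + r)² = (6² + 17/31)² = (36 + 17/31)² = (1133/31)² = 1283689/961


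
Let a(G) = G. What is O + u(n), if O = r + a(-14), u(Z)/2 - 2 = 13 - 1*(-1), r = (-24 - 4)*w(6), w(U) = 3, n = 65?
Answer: -66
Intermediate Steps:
r = -84 (r = (-24 - 4)*3 = -28*3 = -84)
u(Z) = 32 (u(Z) = 4 + 2*(13 - 1*(-1)) = 4 + 2*(13 + 1) = 4 + 2*14 = 4 + 28 = 32)
O = -98 (O = -84 - 14 = -98)
O + u(n) = -98 + 32 = -66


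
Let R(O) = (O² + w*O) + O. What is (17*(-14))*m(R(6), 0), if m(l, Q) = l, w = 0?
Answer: -9996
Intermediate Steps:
R(O) = O + O² (R(O) = (O² + 0*O) + O = (O² + 0) + O = O² + O = O + O²)
(17*(-14))*m(R(6), 0) = (17*(-14))*(6*(1 + 6)) = -1428*7 = -238*42 = -9996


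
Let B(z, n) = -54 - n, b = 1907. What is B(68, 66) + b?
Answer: 1787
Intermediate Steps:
B(68, 66) + b = (-54 - 1*66) + 1907 = (-54 - 66) + 1907 = -120 + 1907 = 1787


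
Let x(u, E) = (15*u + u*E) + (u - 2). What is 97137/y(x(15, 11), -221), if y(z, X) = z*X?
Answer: -97137/89063 ≈ -1.0907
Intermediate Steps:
x(u, E) = -2 + 16*u + E*u (x(u, E) = (15*u + E*u) + (-2 + u) = -2 + 16*u + E*u)
y(z, X) = X*z
97137/y(x(15, 11), -221) = 97137/((-221*(-2 + 16*15 + 11*15))) = 97137/((-221*(-2 + 240 + 165))) = 97137/((-221*403)) = 97137/(-89063) = 97137*(-1/89063) = -97137/89063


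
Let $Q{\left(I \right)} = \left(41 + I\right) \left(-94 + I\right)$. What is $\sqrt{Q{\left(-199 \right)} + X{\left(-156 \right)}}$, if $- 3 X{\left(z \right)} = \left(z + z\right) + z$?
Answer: $5 \sqrt{1858} \approx 215.52$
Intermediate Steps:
$Q{\left(I \right)} = \left(-94 + I\right) \left(41 + I\right)$
$X{\left(z \right)} = - z$ ($X{\left(z \right)} = - \frac{\left(z + z\right) + z}{3} = - \frac{2 z + z}{3} = - \frac{3 z}{3} = - z$)
$\sqrt{Q{\left(-199 \right)} + X{\left(-156 \right)}} = \sqrt{\left(-3854 + \left(-199\right)^{2} - -10547\right) - -156} = \sqrt{\left(-3854 + 39601 + 10547\right) + 156} = \sqrt{46294 + 156} = \sqrt{46450} = 5 \sqrt{1858}$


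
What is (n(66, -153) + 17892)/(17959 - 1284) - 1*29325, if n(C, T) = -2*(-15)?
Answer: -16861257/575 ≈ -29324.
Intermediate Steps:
n(C, T) = 30
(n(66, -153) + 17892)/(17959 - 1284) - 1*29325 = (30 + 17892)/(17959 - 1284) - 1*29325 = 17922/16675 - 29325 = 17922*(1/16675) - 29325 = 618/575 - 29325 = -16861257/575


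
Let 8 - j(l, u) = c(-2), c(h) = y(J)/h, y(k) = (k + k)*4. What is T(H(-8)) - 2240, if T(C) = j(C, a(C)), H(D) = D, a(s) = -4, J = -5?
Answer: -2252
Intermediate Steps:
y(k) = 8*k (y(k) = (2*k)*4 = 8*k)
c(h) = -40/h (c(h) = (8*(-5))/h = -40/h)
j(l, u) = -12 (j(l, u) = 8 - (-40)/(-2) = 8 - (-40)*(-1)/2 = 8 - 1*20 = 8 - 20 = -12)
T(C) = -12
T(H(-8)) - 2240 = -12 - 2240 = -2252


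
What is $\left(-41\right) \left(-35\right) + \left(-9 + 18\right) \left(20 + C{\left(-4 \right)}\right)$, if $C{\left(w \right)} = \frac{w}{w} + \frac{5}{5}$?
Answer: $1633$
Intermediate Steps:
$C{\left(w \right)} = 2$ ($C{\left(w \right)} = 1 + 5 \cdot \frac{1}{5} = 1 + 1 = 2$)
$\left(-41\right) \left(-35\right) + \left(-9 + 18\right) \left(20 + C{\left(-4 \right)}\right) = \left(-41\right) \left(-35\right) + \left(-9 + 18\right) \left(20 + 2\right) = 1435 + 9 \cdot 22 = 1435 + 198 = 1633$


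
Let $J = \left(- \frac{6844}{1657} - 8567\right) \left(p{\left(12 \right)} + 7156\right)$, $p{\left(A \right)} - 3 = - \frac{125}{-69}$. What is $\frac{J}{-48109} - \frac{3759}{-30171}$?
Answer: $\frac{23526729133458159}{18439329469643} \approx 1275.9$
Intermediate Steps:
$p{\left(A \right)} = \frac{332}{69}$ ($p{\left(A \right)} = 3 - \frac{125}{-69} = 3 - - \frac{125}{69} = 3 + \frac{125}{69} = \frac{332}{69}$)
$J = - \frac{2339110249616}{38111}$ ($J = \left(- \frac{6844}{1657} - 8567\right) \left(\frac{332}{69} + 7156\right) = \left(\left(-6844\right) \frac{1}{1657} - 8567\right) \frac{494096}{69} = \left(- \frac{6844}{1657} - 8567\right) \frac{494096}{69} = \left(- \frac{14202363}{1657}\right) \frac{494096}{69} = - \frac{2339110249616}{38111} \approx -6.1376 \cdot 10^{7}$)
$\frac{J}{-48109} - \frac{3759}{-30171} = - \frac{2339110249616}{38111 \left(-48109\right)} - \frac{3759}{-30171} = \left(- \frac{2339110249616}{38111}\right) \left(- \frac{1}{48109}\right) - - \frac{1253}{10057} = \frac{2339110249616}{1833482099} + \frac{1253}{10057} = \frac{23526729133458159}{18439329469643}$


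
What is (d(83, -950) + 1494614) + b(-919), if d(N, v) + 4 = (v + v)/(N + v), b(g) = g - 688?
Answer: 1294435501/867 ≈ 1.4930e+6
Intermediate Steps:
b(g) = -688 + g
d(N, v) = -4 + 2*v/(N + v) (d(N, v) = -4 + (v + v)/(N + v) = -4 + (2*v)/(N + v) = -4 + 2*v/(N + v))
(d(83, -950) + 1494614) + b(-919) = (2*(-1*(-950) - 2*83)/(83 - 950) + 1494614) + (-688 - 919) = (2*(950 - 166)/(-867) + 1494614) - 1607 = (2*(-1/867)*784 + 1494614) - 1607 = (-1568/867 + 1494614) - 1607 = 1295828770/867 - 1607 = 1294435501/867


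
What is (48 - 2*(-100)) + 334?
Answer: 582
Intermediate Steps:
(48 - 2*(-100)) + 334 = (48 + 200) + 334 = 248 + 334 = 582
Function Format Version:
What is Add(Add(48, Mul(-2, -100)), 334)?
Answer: 582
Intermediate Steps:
Add(Add(48, Mul(-2, -100)), 334) = Add(Add(48, 200), 334) = Add(248, 334) = 582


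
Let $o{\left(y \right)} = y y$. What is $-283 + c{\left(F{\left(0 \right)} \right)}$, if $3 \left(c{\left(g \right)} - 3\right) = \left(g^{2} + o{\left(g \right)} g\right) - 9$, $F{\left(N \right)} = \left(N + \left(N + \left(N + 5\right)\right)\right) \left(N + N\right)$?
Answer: $-283$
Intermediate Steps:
$o{\left(y \right)} = y^{2}$
$F{\left(N \right)} = 2 N \left(5 + 3 N\right)$ ($F{\left(N \right)} = \left(N + \left(N + \left(5 + N\right)\right)\right) 2 N = \left(N + \left(5 + 2 N\right)\right) 2 N = \left(5 + 3 N\right) 2 N = 2 N \left(5 + 3 N\right)$)
$c{\left(g \right)} = \frac{g^{2}}{3} + \frac{g^{3}}{3}$ ($c{\left(g \right)} = 3 + \frac{\left(g^{2} + g^{2} g\right) - 9}{3} = 3 + \frac{\left(g^{2} + g^{3}\right) - 9}{3} = 3 + \frac{-9 + g^{2} + g^{3}}{3} = 3 + \left(-3 + \frac{g^{2}}{3} + \frac{g^{3}}{3}\right) = \frac{g^{2}}{3} + \frac{g^{3}}{3}$)
$-283 + c{\left(F{\left(0 \right)} \right)} = -283 + \frac{\left(2 \cdot 0 \left(5 + 3 \cdot 0\right)\right)^{2} \left(1 + 2 \cdot 0 \left(5 + 3 \cdot 0\right)\right)}{3} = -283 + \frac{\left(2 \cdot 0 \left(5 + 0\right)\right)^{2} \left(1 + 2 \cdot 0 \left(5 + 0\right)\right)}{3} = -283 + \frac{\left(2 \cdot 0 \cdot 5\right)^{2} \left(1 + 2 \cdot 0 \cdot 5\right)}{3} = -283 + \frac{0^{2} \left(1 + 0\right)}{3} = -283 + \frac{1}{3} \cdot 0 \cdot 1 = -283 + 0 = -283$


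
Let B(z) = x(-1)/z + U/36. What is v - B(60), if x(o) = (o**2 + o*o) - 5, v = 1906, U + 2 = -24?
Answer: 343219/180 ≈ 1906.8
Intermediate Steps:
U = -26 (U = -2 - 24 = -26)
x(o) = -5 + 2*o**2 (x(o) = (o**2 + o**2) - 5 = 2*o**2 - 5 = -5 + 2*o**2)
B(z) = -13/18 - 3/z (B(z) = (-5 + 2*(-1)**2)/z - 26/36 = (-5 + 2*1)/z - 26*1/36 = (-5 + 2)/z - 13/18 = -3/z - 13/18 = -13/18 - 3/z)
v - B(60) = 1906 - (-13/18 - 3/60) = 1906 - (-13/18 - 3*1/60) = 1906 - (-13/18 - 1/20) = 1906 - 1*(-139/180) = 1906 + 139/180 = 343219/180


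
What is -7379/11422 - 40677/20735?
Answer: -47508943/18218090 ≈ -2.6078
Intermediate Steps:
-7379/11422 - 40677/20735 = -7379*1/11422 - 40677*1/20735 = -7379/11422 - 3129/1595 = -47508943/18218090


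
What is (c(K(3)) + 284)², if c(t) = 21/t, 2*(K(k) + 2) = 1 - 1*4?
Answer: 77284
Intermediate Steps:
K(k) = -7/2 (K(k) = -2 + (1 - 1*4)/2 = -2 + (1 - 4)/2 = -2 + (½)*(-3) = -2 - 3/2 = -7/2)
(c(K(3)) + 284)² = (21/(-7/2) + 284)² = (21*(-2/7) + 284)² = (-6 + 284)² = 278² = 77284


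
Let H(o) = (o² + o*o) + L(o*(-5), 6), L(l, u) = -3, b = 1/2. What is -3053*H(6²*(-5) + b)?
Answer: -393455375/2 ≈ -1.9673e+8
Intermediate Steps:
b = ½ ≈ 0.50000
H(o) = -3 + 2*o² (H(o) = (o² + o*o) - 3 = (o² + o²) - 3 = 2*o² - 3 = -3 + 2*o²)
-3053*H(6²*(-5) + b) = -3053*(-3 + 2*(6²*(-5) + ½)²) = -3053*(-3 + 2*(36*(-5) + ½)²) = -3053*(-3 + 2*(-180 + ½)²) = -3053*(-3 + 2*(-359/2)²) = -3053*(-3 + 2*(128881/4)) = -3053*(-3 + 128881/2) = -3053*128875/2 = -393455375/2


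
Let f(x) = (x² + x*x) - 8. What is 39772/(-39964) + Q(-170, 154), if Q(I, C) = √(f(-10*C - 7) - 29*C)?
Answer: -9943/9991 + 2*√1195486 ≈ 2185.8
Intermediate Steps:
f(x) = -8 + 2*x² (f(x) = (x² + x²) - 8 = 2*x² - 8 = -8 + 2*x²)
Q(I, C) = √(-8 - 29*C + 2*(-7 - 10*C)²) (Q(I, C) = √((-8 + 2*(-10*C - 7)²) - 29*C) = √((-8 + 2*(-7 - 10*C)²) - 29*C) = √(-8 - 29*C + 2*(-7 - 10*C)²))
39772/(-39964) + Q(-170, 154) = 39772/(-39964) + √(90 + 200*154² + 251*154) = 39772*(-1/39964) + √(90 + 200*23716 + 38654) = -9943/9991 + √(90 + 4743200 + 38654) = -9943/9991 + √4781944 = -9943/9991 + 2*√1195486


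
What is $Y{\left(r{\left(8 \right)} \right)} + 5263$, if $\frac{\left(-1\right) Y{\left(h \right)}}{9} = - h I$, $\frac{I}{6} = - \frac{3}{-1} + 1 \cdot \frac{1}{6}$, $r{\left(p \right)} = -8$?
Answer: $3895$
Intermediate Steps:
$I = 19$ ($I = 6 \left(- \frac{3}{-1} + 1 \cdot \frac{1}{6}\right) = 6 \left(\left(-3\right) \left(-1\right) + 1 \cdot \frac{1}{6}\right) = 6 \left(3 + \frac{1}{6}\right) = 6 \cdot \frac{19}{6} = 19$)
$Y{\left(h \right)} = 171 h$ ($Y{\left(h \right)} = - 9 - h 19 = - 9 \left(- 19 h\right) = 171 h$)
$Y{\left(r{\left(8 \right)} \right)} + 5263 = 171 \left(-8\right) + 5263 = -1368 + 5263 = 3895$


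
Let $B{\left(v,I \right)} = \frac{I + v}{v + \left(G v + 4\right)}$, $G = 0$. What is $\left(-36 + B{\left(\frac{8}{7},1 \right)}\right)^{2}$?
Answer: $\frac{182329}{144} \approx 1266.2$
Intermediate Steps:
$B{\left(v,I \right)} = \frac{I + v}{4 + v}$ ($B{\left(v,I \right)} = \frac{I + v}{v + \left(0 v + 4\right)} = \frac{I + v}{v + \left(0 + 4\right)} = \frac{I + v}{v + 4} = \frac{I + v}{4 + v}$)
$\left(-36 + B{\left(\frac{8}{7},1 \right)}\right)^{2} = \left(-36 + \frac{1 + \frac{8}{7}}{4 + \frac{8}{7}}\right)^{2} = \left(-36 + \frac{1}{\frac{36}{7}} \cdot \frac{15}{7}\right)^{2} = \left(-36 + \frac{7}{36} \cdot \frac{15}{7}\right)^{2} = \left(-36 + \frac{5}{12}\right)^{2} = \left(- \frac{427}{12}\right)^{2} = \frac{182329}{144}$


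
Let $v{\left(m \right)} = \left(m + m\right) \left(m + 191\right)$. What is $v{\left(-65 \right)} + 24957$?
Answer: $8577$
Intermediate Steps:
$v{\left(m \right)} = 2 m \left(191 + m\right)$
$v{\left(-65 \right)} + 24957 = 2 \left(-65\right) \left(191 - 65\right) + 24957 = 2 \left(-65\right) 126 + 24957 = -16380 + 24957 = 8577$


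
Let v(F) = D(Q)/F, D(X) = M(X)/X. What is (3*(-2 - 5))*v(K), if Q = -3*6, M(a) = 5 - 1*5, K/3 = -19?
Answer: 0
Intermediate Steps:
K = -57 (K = 3*(-19) = -57)
M(a) = 0 (M(a) = 5 - 5 = 0)
Q = -18
D(X) = 0 (D(X) = 0/X = 0)
v(F) = 0 (v(F) = 0/F = 0)
(3*(-2 - 5))*v(K) = (3*(-2 - 5))*0 = (3*(-7))*0 = -21*0 = 0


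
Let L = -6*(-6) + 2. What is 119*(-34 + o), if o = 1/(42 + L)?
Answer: -323561/80 ≈ -4044.5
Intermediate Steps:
L = 38 (L = 36 + 2 = 38)
o = 1/80 (o = 1/(42 + 38) = 1/80 ≈ 0.012500)
119*(-34 + o) = 119*(-34 + 1/80) = 119*(-2719/80) = -323561/80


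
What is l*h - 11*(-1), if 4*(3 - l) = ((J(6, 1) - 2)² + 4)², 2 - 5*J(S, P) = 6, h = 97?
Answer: -1935938/625 ≈ -3097.5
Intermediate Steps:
J(S, P) = -⅘ (J(S, P) = ⅖ - ⅕*6 = ⅖ - 6/5 = -⅘)
l = -20029/625 (l = 3 - ((-⅘ - 2)² + 4)²/4 = 3 - ((-14/5)² + 4)²/4 = 3 - (196/25 + 4)²/4 = 3 - (296/25)²/4 = 3 - ¼*87616/625 = 3 - 21904/625 = -20029/625 ≈ -32.046)
l*h - 11*(-1) = -20029/625*97 - 11*(-1) = -1942813/625 + 11 = -1935938/625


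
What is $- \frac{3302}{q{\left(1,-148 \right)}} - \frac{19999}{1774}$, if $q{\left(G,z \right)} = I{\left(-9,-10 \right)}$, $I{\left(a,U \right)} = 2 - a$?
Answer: $- \frac{6077737}{19514} \approx -311.46$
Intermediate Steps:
$q{\left(G,z \right)} = 11$ ($q{\left(G,z \right)} = 2 - -9 = 2 + 9 = 11$)
$- \frac{3302}{q{\left(1,-148 \right)}} - \frac{19999}{1774} = - \frac{3302}{11} - \frac{19999}{1774} = - \frac{6077737}{19514}$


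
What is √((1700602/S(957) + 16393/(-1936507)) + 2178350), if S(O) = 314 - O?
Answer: √3373340167439529327898437/1245174001 ≈ 1475.0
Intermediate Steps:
√((1700602/S(957) + 16393/(-1936507)) + 2178350) = √((1700602/(314 - 1*957) + 16393/(-1936507)) + 2178350) = √((1700602/(314 - 957) + 16393*(-1/1936507)) + 2178350) = √((1700602/(-643) - 16393/1936507) + 2178350) = √((1700602*(-1/643) - 16393/1936507) + 2178350) = √((-1700602/643 - 16393/1936507) + 2178350) = √(-3293238217913/1245174001 + 2178350) = √(2709131546860437/1245174001) = √3373340167439529327898437/1245174001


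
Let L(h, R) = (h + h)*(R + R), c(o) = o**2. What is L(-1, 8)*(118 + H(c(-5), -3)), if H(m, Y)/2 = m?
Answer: -5376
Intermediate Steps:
H(m, Y) = 2*m
L(h, R) = 4*R*h (L(h, R) = (2*h)*(2*R) = 4*R*h)
L(-1, 8)*(118 + H(c(-5), -3)) = (4*8*(-1))*(118 + 2*(-5)**2) = -32*(118 + 2*25) = -32*(118 + 50) = -32*168 = -5376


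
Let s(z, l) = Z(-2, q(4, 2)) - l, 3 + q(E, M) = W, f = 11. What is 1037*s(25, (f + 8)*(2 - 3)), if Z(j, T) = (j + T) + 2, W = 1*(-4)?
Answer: 12444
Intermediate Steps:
W = -4
q(E, M) = -7 (q(E, M) = -3 - 4 = -7)
Z(j, T) = 2 + T + j (Z(j, T) = (T + j) + 2 = 2 + T + j)
s(z, l) = -7 - l (s(z, l) = (2 - 7 - 2) - l = -7 - l)
1037*s(25, (f + 8)*(2 - 3)) = 1037*(-7 - (11 + 8)*(2 - 3)) = 1037*(-7 - 19*(-1)) = 1037*(-7 - 1*(-19)) = 1037*(-7 + 19) = 1037*12 = 12444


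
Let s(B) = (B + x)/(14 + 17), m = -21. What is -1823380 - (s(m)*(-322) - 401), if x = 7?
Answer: -56516857/31 ≈ -1.8231e+6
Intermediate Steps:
s(B) = 7/31 + B/31 (s(B) = (B + 7)/(14 + 17) = (7 + B)/31 = (7 + B)*(1/31) = 7/31 + B/31)
-1823380 - (s(m)*(-322) - 401) = -1823380 - ((7/31 + (1/31)*(-21))*(-322) - 401) = -1823380 - ((7/31 - 21/31)*(-322) - 401) = -1823380 - (-14/31*(-322) - 401) = -1823380 - (4508/31 - 401) = -1823380 - 1*(-7923/31) = -1823380 + 7923/31 = -56516857/31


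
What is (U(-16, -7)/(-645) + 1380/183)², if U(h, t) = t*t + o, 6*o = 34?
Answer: 774568969216/13932261225 ≈ 55.595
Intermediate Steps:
o = 17/3 (o = (⅙)*34 = 17/3 ≈ 5.6667)
U(h, t) = 17/3 + t² (U(h, t) = t*t + 17/3 = t² + 17/3 = 17/3 + t²)
(U(-16, -7)/(-645) + 1380/183)² = ((17/3 + (-7)²)/(-645) + 1380/183)² = ((17/3 + 49)*(-1/645) + 1380*(1/183))² = ((164/3)*(-1/645) + 460/61)² = (-164/1935 + 460/61)² = (880096/118035)² = 774568969216/13932261225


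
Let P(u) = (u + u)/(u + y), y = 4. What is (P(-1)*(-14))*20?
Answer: 560/3 ≈ 186.67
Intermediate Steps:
P(u) = 2*u/(4 + u) (P(u) = (u + u)/(u + 4) = (2*u)/(4 + u) = 2*u/(4 + u))
(P(-1)*(-14))*20 = ((2*(-1)/(4 - 1))*(-14))*20 = ((2*(-1)/3)*(-14))*20 = ((2*(-1)*(1/3))*(-14))*20 = -2/3*(-14)*20 = (28/3)*20 = 560/3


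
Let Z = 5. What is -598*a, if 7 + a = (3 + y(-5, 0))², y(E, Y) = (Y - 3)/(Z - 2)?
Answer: 1794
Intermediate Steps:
y(E, Y) = -1 + Y/3 (y(E, Y) = (Y - 3)/(5 - 2) = (-3 + Y)/3 = (-3 + Y)*(⅓) = -1 + Y/3)
a = -3 (a = -7 + (3 + (-1 + (⅓)*0))² = -7 + (3 + (-1 + 0))² = -7 + (3 - 1)² = -7 + 2² = -7 + 4 = -3)
-598*a = -598*(-3) = 1794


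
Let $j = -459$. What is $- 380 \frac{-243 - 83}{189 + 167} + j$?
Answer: $- \frac{9881}{89} \approx -111.02$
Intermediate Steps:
$- 380 \frac{-243 - 83}{189 + 167} + j = - 380 \frac{-243 - 83}{189 + 167} - 459 = - 380 \left(- \frac{326}{356}\right) - 459 = - 380 \left(\left(-326\right) \frac{1}{356}\right) - 459 = \left(-380\right) \left(- \frac{163}{178}\right) - 459 = \frac{30970}{89} - 459 = - \frac{9881}{89}$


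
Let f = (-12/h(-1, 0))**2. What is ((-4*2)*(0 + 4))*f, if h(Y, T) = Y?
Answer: -4608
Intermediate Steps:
f = 144 (f = (-12/(-1))**2 = (-12*(-1))**2 = 12**2 = 144)
((-4*2)*(0 + 4))*f = ((-4*2)*(0 + 4))*144 = -8*4*144 = -32*144 = -4608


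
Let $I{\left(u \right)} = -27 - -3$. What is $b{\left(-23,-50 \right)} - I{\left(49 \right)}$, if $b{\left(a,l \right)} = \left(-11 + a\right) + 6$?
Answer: $-4$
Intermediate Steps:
$b{\left(a,l \right)} = -5 + a$
$I{\left(u \right)} = -24$ ($I{\left(u \right)} = -27 + 3 = -24$)
$b{\left(-23,-50 \right)} - I{\left(49 \right)} = \left(-5 - 23\right) - -24 = -28 + 24 = -4$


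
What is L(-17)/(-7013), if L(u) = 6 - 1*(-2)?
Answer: -8/7013 ≈ -0.0011407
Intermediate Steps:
L(u) = 8 (L(u) = 6 + 2 = 8)
L(-17)/(-7013) = 8/(-7013) = 8*(-1/7013) = -8/7013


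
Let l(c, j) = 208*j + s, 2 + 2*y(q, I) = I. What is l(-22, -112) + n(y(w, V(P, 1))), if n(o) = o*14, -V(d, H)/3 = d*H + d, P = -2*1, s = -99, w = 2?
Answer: -23325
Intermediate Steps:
P = -2
V(d, H) = -3*d - 3*H*d (V(d, H) = -3*(d*H + d) = -3*(H*d + d) = -3*(d + H*d) = -3*d - 3*H*d)
y(q, I) = -1 + I/2
l(c, j) = -99 + 208*j (l(c, j) = 208*j - 99 = -99 + 208*j)
n(o) = 14*o
l(-22, -112) + n(y(w, V(P, 1))) = (-99 + 208*(-112)) + 14*(-1 + (-3*(-2)*(1 + 1))/2) = (-99 - 23296) + 14*(-1 + (-3*(-2)*2)/2) = -23395 + 14*(-1 + (½)*12) = -23395 + 14*(-1 + 6) = -23395 + 14*5 = -23395 + 70 = -23325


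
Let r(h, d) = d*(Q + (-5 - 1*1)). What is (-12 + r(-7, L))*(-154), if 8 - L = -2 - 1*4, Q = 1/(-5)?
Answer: 76076/5 ≈ 15215.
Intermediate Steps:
Q = -1/5 ≈ -0.20000
L = 14 (L = 8 - (-2 - 1*4) = 8 - (-2 - 4) = 8 - 1*(-6) = 8 + 6 = 14)
r(h, d) = -31*d/5 (r(h, d) = d*(-1/5 + (-5 - 1*1)) = d*(-1/5 + (-5 - 1)) = d*(-1/5 - 6) = d*(-31/5) = -31*d/5)
(-12 + r(-7, L))*(-154) = (-12 - 31/5*14)*(-154) = (-12 - 434/5)*(-154) = -494/5*(-154) = 76076/5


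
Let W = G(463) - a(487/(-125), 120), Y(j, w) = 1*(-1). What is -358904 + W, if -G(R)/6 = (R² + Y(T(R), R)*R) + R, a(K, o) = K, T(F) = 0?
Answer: -205639263/125 ≈ -1.6451e+6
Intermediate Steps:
Y(j, w) = -1
G(R) = -6*R² (G(R) = -6*((R² - R) + R) = -6*R²)
W = -160776263/125 (W = -6*463² - 487/(-125) = -6*214369 - 487*(-1)/125 = -1286214 - 1*(-487/125) = -1286214 + 487/125 = -160776263/125 ≈ -1.2862e+6)
-358904 + W = -358904 - 160776263/125 = -205639263/125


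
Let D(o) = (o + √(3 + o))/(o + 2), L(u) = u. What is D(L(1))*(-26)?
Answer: -26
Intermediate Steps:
D(o) = (o + √(3 + o))/(2 + o)
D(L(1))*(-26) = ((1 + √(3 + 1))/(2 + 1))*(-26) = ((1 + √4)/3)*(-26) = ((1 + 2)/3)*(-26) = ((⅓)*3)*(-26) = 1*(-26) = -26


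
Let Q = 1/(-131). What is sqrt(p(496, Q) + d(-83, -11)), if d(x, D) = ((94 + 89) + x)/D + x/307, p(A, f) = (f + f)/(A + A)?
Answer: 3*I*sqrt(3129975500393445)/54855988 ≈ 3.0596*I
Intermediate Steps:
Q = -1/131 ≈ -0.0076336
p(A, f) = f/A (p(A, f) = (2*f)/((2*A)) = (2*f)*(1/(2*A)) = f/A)
d(x, D) = x/307 + (183 + x)/D (d(x, D) = (183 + x)/D + x*(1/307) = (183 + x)/D + x/307 = x/307 + (183 + x)/D)
sqrt(p(496, Q) + d(-83, -11)) = sqrt(-1/131/496 + (183 - 83 + (1/307)*(-11)*(-83))/(-11)) = sqrt(-1/131*1/496 - (183 - 83 + 913/307)/11) = sqrt(-1/64976 - 1/11*31613/307) = sqrt(-1/64976 - 31613/3377) = sqrt(-2054089665/219423952) = 3*I*sqrt(3129975500393445)/54855988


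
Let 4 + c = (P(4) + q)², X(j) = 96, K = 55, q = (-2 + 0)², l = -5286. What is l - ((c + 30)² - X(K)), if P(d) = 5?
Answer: -16639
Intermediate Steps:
q = 4 (q = (-2)² = 4)
c = 77 (c = -4 + (5 + 4)² = -4 + 9² = -4 + 81 = 77)
l - ((c + 30)² - X(K)) = -5286 - ((77 + 30)² - 1*96) = -5286 - (107² - 96) = -5286 - (11449 - 96) = -5286 - 1*11353 = -5286 - 11353 = -16639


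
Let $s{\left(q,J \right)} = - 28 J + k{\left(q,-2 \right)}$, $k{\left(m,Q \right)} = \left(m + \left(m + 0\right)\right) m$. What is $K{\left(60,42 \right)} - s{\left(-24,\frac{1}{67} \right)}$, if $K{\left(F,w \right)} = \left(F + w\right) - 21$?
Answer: $- \frac{71729}{67} \approx -1070.6$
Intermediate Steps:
$K{\left(F,w \right)} = -21 + F + w$
$k{\left(m,Q \right)} = 2 m^{2}$ ($k{\left(m,Q \right)} = \left(m + m\right) m = 2 m m = 2 m^{2}$)
$s{\left(q,J \right)} = - 28 J + 2 q^{2}$
$K{\left(60,42 \right)} - s{\left(-24,\frac{1}{67} \right)} = \left(-21 + 60 + 42\right) - \left(- \frac{28}{67} + 2 \left(-24\right)^{2}\right) = 81 - \left(\left(-28\right) \frac{1}{67} + 2 \cdot 576\right) = 81 - \left(- \frac{28}{67} + 1152\right) = 81 - \frac{77156}{67} = - \frac{71729}{67}$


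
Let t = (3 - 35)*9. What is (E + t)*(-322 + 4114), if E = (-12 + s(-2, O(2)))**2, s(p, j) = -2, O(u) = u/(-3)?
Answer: -348864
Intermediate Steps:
O(u) = -u/3 (O(u) = u*(-1/3) = -u/3)
E = 196 (E = (-12 - 2)**2 = (-14)**2 = 196)
t = -288 (t = -32*9 = -288)
(E + t)*(-322 + 4114) = (196 - 288)*(-322 + 4114) = -92*3792 = -348864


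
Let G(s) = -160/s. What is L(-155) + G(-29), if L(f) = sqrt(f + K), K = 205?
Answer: 160/29 + 5*sqrt(2) ≈ 12.588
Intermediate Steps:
L(f) = sqrt(205 + f) (L(f) = sqrt(f + 205) = sqrt(205 + f))
L(-155) + G(-29) = sqrt(205 - 155) - 160/(-29) = sqrt(50) - 160*(-1/29) = 5*sqrt(2) + 160/29 = 160/29 + 5*sqrt(2)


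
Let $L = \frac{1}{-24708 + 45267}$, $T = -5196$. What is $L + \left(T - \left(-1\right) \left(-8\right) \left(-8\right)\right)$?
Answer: $- \frac{105508787}{20559} \approx -5132.0$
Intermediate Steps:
$L = \frac{1}{20559} \approx 4.864 \cdot 10^{-5}$
$L + \left(T - \left(-1\right) \left(-8\right) \left(-8\right)\right) = \frac{1}{20559} - \left(5196 + \left(-1\right) \left(-8\right) \left(-8\right)\right) = \frac{1}{20559} - \left(5196 + 8 \left(-8\right)\right) = \frac{1}{20559} - 5132 = - \frac{105508787}{20559}$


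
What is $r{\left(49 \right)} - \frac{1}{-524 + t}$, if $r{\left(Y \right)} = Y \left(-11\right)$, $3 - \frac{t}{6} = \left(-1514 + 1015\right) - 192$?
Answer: $- \frac{1961961}{3640} \approx -539.0$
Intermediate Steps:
$t = 4164$ ($t = 18 - 6 \left(\left(-1514 + 1015\right) - 192\right) = 18 - 6 \left(-499 - 192\right) = 18 - -4146 = 18 + 4146 = 4164$)
$r{\left(Y \right)} = - 11 Y$
$r{\left(49 \right)} - \frac{1}{-524 + t} = \left(-11\right) 49 - \frac{1}{-524 + 4164} = -539 - \frac{1}{3640} = - \frac{1961961}{3640}$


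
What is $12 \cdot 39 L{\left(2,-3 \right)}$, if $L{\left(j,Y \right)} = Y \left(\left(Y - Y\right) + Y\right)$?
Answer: $4212$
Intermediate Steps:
$L{\left(j,Y \right)} = Y^{2}$ ($L{\left(j,Y \right)} = Y \left(0 + Y\right) = Y Y = Y^{2}$)
$12 \cdot 39 L{\left(2,-3 \right)} = 12 \cdot 39 \left(-3\right)^{2} = 468 \cdot 9 = 4212$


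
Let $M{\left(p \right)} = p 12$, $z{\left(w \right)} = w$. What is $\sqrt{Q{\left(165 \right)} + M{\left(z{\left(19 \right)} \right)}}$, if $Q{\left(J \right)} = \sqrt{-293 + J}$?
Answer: $2 \sqrt{57 + 2 i \sqrt{2}} \approx 15.104 + 0.37452 i$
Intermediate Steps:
$M{\left(p \right)} = 12 p$
$\sqrt{Q{\left(165 \right)} + M{\left(z{\left(19 \right)} \right)}} = \sqrt{\sqrt{-293 + 165} + 12 \cdot 19} = \sqrt{\sqrt{-128} + 228} = \sqrt{8 i \sqrt{2} + 228} = \sqrt{228 + 8 i \sqrt{2}}$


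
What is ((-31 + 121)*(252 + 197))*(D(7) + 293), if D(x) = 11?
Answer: 12284640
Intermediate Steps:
((-31 + 121)*(252 + 197))*(D(7) + 293) = ((-31 + 121)*(252 + 197))*(11 + 293) = (90*449)*304 = 40410*304 = 12284640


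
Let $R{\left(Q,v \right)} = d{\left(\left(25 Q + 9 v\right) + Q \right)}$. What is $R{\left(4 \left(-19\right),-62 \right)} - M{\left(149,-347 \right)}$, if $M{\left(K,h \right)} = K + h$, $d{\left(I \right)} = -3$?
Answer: $195$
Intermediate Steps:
$R{\left(Q,v \right)} = -3$
$R{\left(4 \left(-19\right),-62 \right)} - M{\left(149,-347 \right)} = -3 - \left(149 - 347\right) = -3 - -198 = -3 + 198 = 195$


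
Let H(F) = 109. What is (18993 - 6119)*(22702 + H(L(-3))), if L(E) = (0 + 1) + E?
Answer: 293668814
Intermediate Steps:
L(E) = 1 + E
(18993 - 6119)*(22702 + H(L(-3))) = (18993 - 6119)*(22702 + 109) = 12874*22811 = 293668814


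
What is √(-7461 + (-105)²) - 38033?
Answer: -38033 + 18*√11 ≈ -37973.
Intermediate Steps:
√(-7461 + (-105)²) - 38033 = √(-7461 + 11025) - 38033 = √3564 - 38033 = 18*√11 - 38033 = -38033 + 18*√11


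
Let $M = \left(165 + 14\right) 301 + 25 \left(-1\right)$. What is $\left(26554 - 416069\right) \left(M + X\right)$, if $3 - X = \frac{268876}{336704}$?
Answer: $- \frac{1765827150257695}{84176} \approx -2.0978 \cdot 10^{10}$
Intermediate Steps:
$X = \frac{185309}{84176}$ ($X = 3 - \frac{268876}{336704} = 3 - 268876 \cdot \frac{1}{336704} = 3 - \frac{67219}{84176} = \frac{185309}{84176} \approx 2.2014$)
$M = 53854$ ($M = 179 \cdot 301 - 25 = 53879 - 25 = 53854$)
$\left(26554 - 416069\right) \left(M + X\right) = \left(26554 - 416069\right) \left(53854 + \frac{185309}{84176}\right) = \left(-389515\right) \frac{4533399613}{84176} = - \frac{1765827150257695}{84176}$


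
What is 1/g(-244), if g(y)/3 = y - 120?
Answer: -1/1092 ≈ -0.00091575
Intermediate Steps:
g(y) = -360 + 3*y (g(y) = 3*(y - 120) = 3*(-120 + y) = -360 + 3*y)
1/g(-244) = 1/(-360 + 3*(-244)) = 1/(-360 - 732) = 1/(-1092) = -1/1092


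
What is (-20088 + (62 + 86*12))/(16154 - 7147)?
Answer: -18994/9007 ≈ -2.1088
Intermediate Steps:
(-20088 + (62 + 86*12))/(16154 - 7147) = (-20088 + (62 + 1032))/9007 = (-20088 + 1094)*(1/9007) = -18994*1/9007 = -18994/9007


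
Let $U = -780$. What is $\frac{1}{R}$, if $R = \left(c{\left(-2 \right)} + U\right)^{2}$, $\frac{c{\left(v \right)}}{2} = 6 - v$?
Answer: $\frac{1}{583696} \approx 1.7132 \cdot 10^{-6}$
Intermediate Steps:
$c{\left(v \right)} = 12 - 2 v$ ($c{\left(v \right)} = 2 \left(6 - v\right) = 12 - 2 v$)
$R = 583696$ ($R = \left(\left(12 - -4\right) - 780\right)^{2} = \left(\left(12 + 4\right) - 780\right)^{2} = \left(16 - 780\right)^{2} = \left(-764\right)^{2} = 583696$)
$\frac{1}{R} = \frac{1}{583696}$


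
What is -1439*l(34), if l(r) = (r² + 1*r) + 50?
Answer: -1784360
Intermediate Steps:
l(r) = 50 + r + r² (l(r) = (r² + r) + 50 = (r + r²) + 50 = 50 + r + r²)
-1439*l(34) = -1439*(50 + 34 + 34²) = -1439*(50 + 34 + 1156) = -1439*1240 = -1784360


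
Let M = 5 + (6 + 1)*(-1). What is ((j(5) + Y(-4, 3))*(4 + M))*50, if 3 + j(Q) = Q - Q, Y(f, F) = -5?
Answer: -800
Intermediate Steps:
j(Q) = -3 (j(Q) = -3 + (Q - Q) = -3 + 0 = -3)
M = -2 (M = 5 + 7*(-1) = 5 - 7 = -2)
((j(5) + Y(-4, 3))*(4 + M))*50 = ((-3 - 5)*(4 - 2))*50 = -8*2*50 = -16*50 = -800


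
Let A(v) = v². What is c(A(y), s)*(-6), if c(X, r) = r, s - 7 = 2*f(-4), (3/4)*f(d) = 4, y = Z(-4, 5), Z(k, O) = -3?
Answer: -106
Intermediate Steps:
y = -3
f(d) = 16/3 (f(d) = (4/3)*4 = 16/3)
s = 53/3 (s = 7 + 2*(16/3) = 7 + 32/3 = 53/3 ≈ 17.667)
c(A(y), s)*(-6) = (53/3)*(-6) = -106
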